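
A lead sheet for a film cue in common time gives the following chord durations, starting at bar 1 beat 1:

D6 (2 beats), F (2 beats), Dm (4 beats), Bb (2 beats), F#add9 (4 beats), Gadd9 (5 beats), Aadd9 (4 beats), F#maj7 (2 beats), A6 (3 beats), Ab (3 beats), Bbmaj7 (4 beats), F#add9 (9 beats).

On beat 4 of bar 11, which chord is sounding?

F#add9

Beat 4 of bar 11 is beat (11−1)×4 + 4 = 44 overall.
Running totals: D6 ends at 2, F ends at 4, Dm ends at 8, Bb ends at 10, F#add9 ends at 14, Gadd9 ends at 19, Aadd9 ends at 23, F#maj7 ends at 25, A6 ends at 28, Ab ends at 31, Bbmaj7 ends at 35, F#add9 ends at 44.
Beat 44 falls within F#add9.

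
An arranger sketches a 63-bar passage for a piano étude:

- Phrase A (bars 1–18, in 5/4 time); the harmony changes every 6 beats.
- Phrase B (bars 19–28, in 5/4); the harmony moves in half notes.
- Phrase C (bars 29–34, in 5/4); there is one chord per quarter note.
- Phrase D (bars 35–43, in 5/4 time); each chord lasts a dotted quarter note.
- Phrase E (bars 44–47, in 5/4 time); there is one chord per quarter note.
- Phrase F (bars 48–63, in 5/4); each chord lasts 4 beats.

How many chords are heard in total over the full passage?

A has 90 beats and chords last 6 each, so 15 chords.
B has 50 beats and chords last 2 each, so 25 chords.
C has 30 beats and chords last 1 each, so 30 chords.
D has 45 beats and chords last 1.5 each, so 30 chords.
E has 20 beats and chords last 1 each, so 20 chords.
F has 80 beats and chords last 4 each, so 20 chords.
Total: 15 + 25 + 30 + 30 + 20 + 20 = 140.

140 chords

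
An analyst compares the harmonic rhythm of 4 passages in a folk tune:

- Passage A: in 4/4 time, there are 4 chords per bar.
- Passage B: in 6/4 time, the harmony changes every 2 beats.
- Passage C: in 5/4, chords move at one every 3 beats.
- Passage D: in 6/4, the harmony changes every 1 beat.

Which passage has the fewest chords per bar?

Passage C

A: each chord is 1 beat in 4/4, so 4 per bar.
B: each chord is 2 beats in 6/4, so 3 per bar.
C: each chord is 3 beats in 5/4, so 5/3 per bar.
D: each chord is 1 beat in 6/4, so 6 per bar.
Slowest is C at 5/3 chords/bar.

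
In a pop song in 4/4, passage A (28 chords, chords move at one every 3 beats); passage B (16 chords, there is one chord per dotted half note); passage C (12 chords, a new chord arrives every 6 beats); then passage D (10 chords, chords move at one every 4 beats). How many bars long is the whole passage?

61 bars

A: 28 × 3 = 84 beats = 21 bars.
B: 16 × 3 = 48 beats = 12 bars.
C: 12 × 6 = 72 beats = 18 bars.
D: 10 × 4 = 40 beats = 10 bars.
Total: 21 + 12 + 18 + 10 = 61 bars.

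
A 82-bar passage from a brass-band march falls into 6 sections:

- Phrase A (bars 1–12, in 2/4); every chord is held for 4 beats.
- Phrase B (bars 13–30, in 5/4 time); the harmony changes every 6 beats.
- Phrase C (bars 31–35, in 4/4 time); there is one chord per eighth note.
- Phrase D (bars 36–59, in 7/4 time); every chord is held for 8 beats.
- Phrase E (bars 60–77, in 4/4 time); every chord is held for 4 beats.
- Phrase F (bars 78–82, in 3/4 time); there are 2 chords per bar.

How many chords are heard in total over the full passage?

A has 24 beats and chords last 4 each, so 6 chords.
B has 90 beats and chords last 6 each, so 15 chords.
C has 20 beats and chords last 0.5 each, so 40 chords.
D has 168 beats and chords last 8 each, so 21 chords.
E has 72 beats and chords last 4 each, so 18 chords.
F has 15 beats and chords last 1.5 each, so 10 chords.
Total: 6 + 15 + 40 + 21 + 18 + 10 = 110.

110 chords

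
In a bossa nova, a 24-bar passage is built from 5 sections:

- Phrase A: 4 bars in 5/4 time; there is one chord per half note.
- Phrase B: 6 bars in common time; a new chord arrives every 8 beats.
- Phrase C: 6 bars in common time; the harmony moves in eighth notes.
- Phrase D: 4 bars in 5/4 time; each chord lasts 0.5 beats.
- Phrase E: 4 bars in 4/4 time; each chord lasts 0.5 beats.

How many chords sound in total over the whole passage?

133 chords

A: 4 bars × 5 beats = 20 beats; 2 beats/chord → 10 chords.
B: 6 bars × 4 beats = 24 beats; 8 beats/chord → 3 chords.
C: 6 bars × 4 beats = 24 beats; 0.5 beats/chord → 48 chords.
D: 4 bars × 5 beats = 20 beats; 0.5 beats/chord → 40 chords.
E: 4 bars × 4 beats = 16 beats; 0.5 beats/chord → 32 chords.
Total: 10 + 3 + 48 + 40 + 32 = 133.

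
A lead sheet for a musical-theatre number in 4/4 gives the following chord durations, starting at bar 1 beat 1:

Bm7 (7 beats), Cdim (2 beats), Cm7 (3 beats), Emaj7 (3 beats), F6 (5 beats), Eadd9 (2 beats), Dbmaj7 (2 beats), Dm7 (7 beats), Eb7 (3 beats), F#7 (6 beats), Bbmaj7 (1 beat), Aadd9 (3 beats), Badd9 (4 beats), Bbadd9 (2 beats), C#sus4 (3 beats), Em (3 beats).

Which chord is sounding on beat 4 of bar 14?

Em

Beat 4 of bar 14 is beat (14−1)×4 + 4 = 56 overall.
Running totals: Bm7 ends at 7, Cdim ends at 9, Cm7 ends at 12, Emaj7 ends at 15, F6 ends at 20, Eadd9 ends at 22, Dbmaj7 ends at 24, Dm7 ends at 31, Eb7 ends at 34, F#7 ends at 40, Bbmaj7 ends at 41, Aadd9 ends at 44, Badd9 ends at 48, Bbadd9 ends at 50, C#sus4 ends at 53, Em ends at 56.
Beat 56 falls within Em.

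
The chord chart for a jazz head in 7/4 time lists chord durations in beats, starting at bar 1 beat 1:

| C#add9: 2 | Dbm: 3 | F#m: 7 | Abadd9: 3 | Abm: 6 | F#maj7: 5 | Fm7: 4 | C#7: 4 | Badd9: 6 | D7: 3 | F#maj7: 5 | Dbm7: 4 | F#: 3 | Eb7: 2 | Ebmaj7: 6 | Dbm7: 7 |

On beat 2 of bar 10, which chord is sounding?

Beat 2 of bar 10 is beat (10−1)×7 + 2 = 65 overall.
Running totals: C#add9 ends at 2, Dbm ends at 5, F#m ends at 12, Abadd9 ends at 15, Abm ends at 21, F#maj7 ends at 26, Fm7 ends at 30, C#7 ends at 34, Badd9 ends at 40, D7 ends at 43, F#maj7 ends at 48, Dbm7 ends at 52, F# ends at 55, Eb7 ends at 57, Ebmaj7 ends at 63, Dbm7 ends at 70.
Beat 65 falls within Dbm7.

Dbm7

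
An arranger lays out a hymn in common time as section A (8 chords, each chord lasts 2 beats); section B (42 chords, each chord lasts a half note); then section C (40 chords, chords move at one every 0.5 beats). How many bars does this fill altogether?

30 bars

A: 8 × 2 = 16 beats = 4 bars.
B: 42 × 2 = 84 beats = 21 bars.
C: 40 × 0.5 = 20 beats = 5 bars.
Total: 4 + 21 + 5 = 30 bars.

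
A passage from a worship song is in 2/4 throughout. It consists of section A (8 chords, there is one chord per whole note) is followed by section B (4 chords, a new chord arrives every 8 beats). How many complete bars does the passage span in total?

A: 8 × 4 = 32 beats = 16 bars.
B: 4 × 8 = 32 beats = 16 bars.
Total: 16 + 16 = 32 bars.

32 bars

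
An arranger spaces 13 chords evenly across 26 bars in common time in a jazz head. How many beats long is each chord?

8 beats

26 bars × 4 beats/bar = 104 beats total.
104 beats ÷ 13 chords = 8 beats per chord.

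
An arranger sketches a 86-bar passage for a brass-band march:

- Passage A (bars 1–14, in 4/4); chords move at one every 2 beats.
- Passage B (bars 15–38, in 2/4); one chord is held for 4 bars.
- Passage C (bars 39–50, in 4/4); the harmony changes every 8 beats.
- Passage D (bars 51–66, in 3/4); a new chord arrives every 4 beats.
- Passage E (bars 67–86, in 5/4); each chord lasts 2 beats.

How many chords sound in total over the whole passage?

A: 14·4 = 56 beats, 56/2 = 28 chords.
B: 24·2 = 48 beats, 48/8 = 6 chords.
C: 12·4 = 48 beats, 48/8 = 6 chords.
D: 16·3 = 48 beats, 48/4 = 12 chords.
E: 20·5 = 100 beats, 100/2 = 50 chords.
Total: 28 + 6 + 6 + 12 + 50 = 102.

102 chords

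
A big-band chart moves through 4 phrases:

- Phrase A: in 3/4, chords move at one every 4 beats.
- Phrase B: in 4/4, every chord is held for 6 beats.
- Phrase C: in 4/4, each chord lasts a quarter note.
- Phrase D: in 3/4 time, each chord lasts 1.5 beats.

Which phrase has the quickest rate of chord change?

A: 3/4 = 0.75 chords/bar.
B: 4/6 = 2/3 chords/bar.
C: 4/1 = 4 chords/bar.
D: 3/1.5 = 2 chords/bar.
Fastest is C at 4 chords/bar.

Phrase C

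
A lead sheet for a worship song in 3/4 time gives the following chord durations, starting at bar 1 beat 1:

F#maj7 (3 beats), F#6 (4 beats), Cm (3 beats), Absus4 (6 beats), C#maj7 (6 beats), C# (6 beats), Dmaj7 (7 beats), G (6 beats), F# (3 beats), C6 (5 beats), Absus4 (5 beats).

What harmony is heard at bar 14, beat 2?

G

Beat 2 of bar 14 is beat (14−1)×3 + 2 = 41 overall.
Running totals: F#maj7 ends at 3, F#6 ends at 7, Cm ends at 10, Absus4 ends at 16, C#maj7 ends at 22, C# ends at 28, Dmaj7 ends at 35, G ends at 41.
Beat 41 falls within G.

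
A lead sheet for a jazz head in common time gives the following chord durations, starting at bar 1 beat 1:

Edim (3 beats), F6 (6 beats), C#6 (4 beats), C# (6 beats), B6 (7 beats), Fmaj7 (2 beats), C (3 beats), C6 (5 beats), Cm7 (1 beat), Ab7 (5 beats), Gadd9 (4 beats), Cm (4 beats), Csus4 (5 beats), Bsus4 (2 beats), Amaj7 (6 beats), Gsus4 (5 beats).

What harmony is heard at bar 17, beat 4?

Gsus4

Beat 4 of bar 17 is beat (17−1)×4 + 4 = 68 overall.
Running totals: Edim ends at 3, F6 ends at 9, C#6 ends at 13, C# ends at 19, B6 ends at 26, Fmaj7 ends at 28, C ends at 31, C6 ends at 36, Cm7 ends at 37, Ab7 ends at 42, Gadd9 ends at 46, Cm ends at 50, Csus4 ends at 55, Bsus4 ends at 57, Amaj7 ends at 63, Gsus4 ends at 68.
Beat 68 falls within Gsus4.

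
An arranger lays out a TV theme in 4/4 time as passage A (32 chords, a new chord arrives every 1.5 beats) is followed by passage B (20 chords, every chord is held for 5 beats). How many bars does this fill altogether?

A: 32 × 1.5 = 48 beats = 12 bars.
B: 20 × 5 = 100 beats = 25 bars.
Total: 12 + 25 = 37 bars.

37 bars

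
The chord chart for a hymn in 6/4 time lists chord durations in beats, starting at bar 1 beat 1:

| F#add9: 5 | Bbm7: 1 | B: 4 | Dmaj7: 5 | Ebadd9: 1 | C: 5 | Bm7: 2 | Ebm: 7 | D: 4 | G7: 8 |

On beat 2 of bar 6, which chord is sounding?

Beat 2 of bar 6 is beat (6−1)×6 + 2 = 32 overall.
Running totals: F#add9 ends at 5, Bbm7 ends at 6, B ends at 10, Dmaj7 ends at 15, Ebadd9 ends at 16, C ends at 21, Bm7 ends at 23, Ebm ends at 30, D ends at 34.
Beat 32 falls within D.

D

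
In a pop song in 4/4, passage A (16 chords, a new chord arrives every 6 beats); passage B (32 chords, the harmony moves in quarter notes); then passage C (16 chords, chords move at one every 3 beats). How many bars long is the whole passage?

44 bars

A: 16 × 6 = 96 beats = 24 bars.
B: 32 × 1 = 32 beats = 8 bars.
C: 16 × 3 = 48 beats = 12 bars.
Total: 24 + 8 + 12 = 44 bars.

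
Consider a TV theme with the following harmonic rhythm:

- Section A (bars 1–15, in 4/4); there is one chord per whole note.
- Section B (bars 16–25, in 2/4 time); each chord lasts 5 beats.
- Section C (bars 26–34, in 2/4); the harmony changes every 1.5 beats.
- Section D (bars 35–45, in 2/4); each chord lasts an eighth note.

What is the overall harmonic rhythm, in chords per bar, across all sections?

A: 15 × 4 = 60 beats ÷ 4 = 15 chords.
B: 10 × 2 = 20 beats ÷ 5 = 4 chords.
C: 9 × 2 = 18 beats ÷ 1.5 = 12 chords.
D: 11 × 2 = 22 beats ÷ 0.5 = 44 chords.
Overall: 75 chords over 45 bars → 75/45 = 5/3 chords per bar.

5/3 chords per bar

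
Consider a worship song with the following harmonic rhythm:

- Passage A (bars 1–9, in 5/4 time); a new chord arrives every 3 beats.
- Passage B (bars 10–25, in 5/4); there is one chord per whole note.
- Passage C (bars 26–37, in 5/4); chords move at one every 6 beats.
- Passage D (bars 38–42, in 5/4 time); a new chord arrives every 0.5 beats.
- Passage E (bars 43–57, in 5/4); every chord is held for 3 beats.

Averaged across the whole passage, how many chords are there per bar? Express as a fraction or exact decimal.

40/19 chords per bar

A: 9 bars of 5 beats is 45 beats; at 3 beats each that's 15 chords.
B: 16 bars of 5 beats is 80 beats; at 4 beats each that's 20 chords.
C: 12 bars of 5 beats is 60 beats; at 6 beats each that's 10 chords.
D: 5 bars of 5 beats is 25 beats; at 0.5 beats each that's 50 chords.
E: 15 bars of 5 beats is 75 beats; at 3 beats each that's 25 chords.
Overall: 120 chords over 57 bars → 120/57 = 40/19 chords per bar.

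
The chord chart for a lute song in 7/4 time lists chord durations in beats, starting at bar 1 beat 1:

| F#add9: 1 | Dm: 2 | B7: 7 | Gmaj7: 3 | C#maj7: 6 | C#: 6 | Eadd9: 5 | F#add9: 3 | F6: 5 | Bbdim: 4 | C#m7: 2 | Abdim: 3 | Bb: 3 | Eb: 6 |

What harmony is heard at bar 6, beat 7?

Bbdim

Beat 7 of bar 6 is beat (6−1)×7 + 7 = 42 overall.
Running totals: F#add9 ends at 1, Dm ends at 3, B7 ends at 10, Gmaj7 ends at 13, C#maj7 ends at 19, C# ends at 25, Eadd9 ends at 30, F#add9 ends at 33, F6 ends at 38, Bbdim ends at 42.
Beat 42 falls within Bbdim.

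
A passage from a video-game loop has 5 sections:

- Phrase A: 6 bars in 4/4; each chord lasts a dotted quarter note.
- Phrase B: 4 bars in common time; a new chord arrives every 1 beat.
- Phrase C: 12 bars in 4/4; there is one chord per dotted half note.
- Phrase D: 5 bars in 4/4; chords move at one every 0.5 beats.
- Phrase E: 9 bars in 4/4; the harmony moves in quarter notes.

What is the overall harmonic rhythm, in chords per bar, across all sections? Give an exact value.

31/9 chords per bar

A: 6 bars of 4 beats is 24 beats; at 1.5 beats each that's 16 chords.
B: 4 bars of 4 beats is 16 beats; at 1 beat each that's 16 chords.
C: 12 bars of 4 beats is 48 beats; at 3 beats each that's 16 chords.
D: 5 bars of 4 beats is 20 beats; at 0.5 beats each that's 40 chords.
E: 9 bars of 4 beats is 36 beats; at 1 beat each that's 36 chords.
Overall: 124 chords over 36 bars → 124/36 = 31/9 chords per bar.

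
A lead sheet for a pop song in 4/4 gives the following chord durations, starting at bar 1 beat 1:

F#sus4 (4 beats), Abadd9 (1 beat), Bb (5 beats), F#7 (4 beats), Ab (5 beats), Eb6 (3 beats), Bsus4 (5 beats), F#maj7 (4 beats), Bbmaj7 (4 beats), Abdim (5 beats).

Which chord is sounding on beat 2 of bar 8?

F#maj7

Beat 2 of bar 8 is beat (8−1)×4 + 2 = 30 overall.
Running totals: F#sus4 ends at 4, Abadd9 ends at 5, Bb ends at 10, F#7 ends at 14, Ab ends at 19, Eb6 ends at 22, Bsus4 ends at 27, F#maj7 ends at 31.
Beat 30 falls within F#maj7.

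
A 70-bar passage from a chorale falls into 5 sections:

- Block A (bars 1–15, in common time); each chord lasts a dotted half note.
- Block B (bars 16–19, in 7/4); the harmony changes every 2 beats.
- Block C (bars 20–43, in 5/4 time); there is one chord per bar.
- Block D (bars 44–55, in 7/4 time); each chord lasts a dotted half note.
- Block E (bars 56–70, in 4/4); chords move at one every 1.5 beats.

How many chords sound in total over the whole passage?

126 chords

A: 15 bars × 4 beats = 60 beats; 3 beats/chord → 20 chords.
B: 4 bars × 7 beats = 28 beats; 2 beats/chord → 14 chords.
C: 24 bars × 5 beats = 120 beats; 5 beats/chord → 24 chords.
D: 12 bars × 7 beats = 84 beats; 3 beats/chord → 28 chords.
E: 15 bars × 4 beats = 60 beats; 1.5 beats/chord → 40 chords.
Total: 20 + 14 + 24 + 28 + 40 = 126.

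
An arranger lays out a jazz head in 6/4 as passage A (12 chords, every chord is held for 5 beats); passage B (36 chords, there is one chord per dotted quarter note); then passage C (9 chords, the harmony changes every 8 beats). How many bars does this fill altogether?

A: 12 × 5 = 60 beats = 10 bars.
B: 36 × 1.5 = 54 beats = 9 bars.
C: 9 × 8 = 72 beats = 12 bars.
Total: 10 + 9 + 12 = 31 bars.

31 bars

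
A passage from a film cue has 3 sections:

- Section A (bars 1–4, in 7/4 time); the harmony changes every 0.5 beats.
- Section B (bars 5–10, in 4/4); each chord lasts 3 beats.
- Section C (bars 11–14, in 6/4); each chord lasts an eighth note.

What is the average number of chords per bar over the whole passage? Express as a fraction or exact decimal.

A: 4 × 7 = 28 beats ÷ 0.5 = 56 chords.
B: 6 × 4 = 24 beats ÷ 3 = 8 chords.
C: 4 × 6 = 24 beats ÷ 0.5 = 48 chords.
Overall: 112 chords over 14 bars → 112/14 = 8 chords per bar.

8 chords per bar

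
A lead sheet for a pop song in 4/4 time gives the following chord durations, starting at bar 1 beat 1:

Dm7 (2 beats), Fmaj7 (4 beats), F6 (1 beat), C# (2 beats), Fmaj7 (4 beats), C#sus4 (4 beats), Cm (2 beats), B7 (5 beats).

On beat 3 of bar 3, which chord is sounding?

Fmaj7

Beat 3 of bar 3 is beat (3−1)×4 + 3 = 11 overall.
Running totals: Dm7 ends at 2, Fmaj7 ends at 6, F6 ends at 7, C# ends at 9, Fmaj7 ends at 13.
Beat 11 falls within Fmaj7.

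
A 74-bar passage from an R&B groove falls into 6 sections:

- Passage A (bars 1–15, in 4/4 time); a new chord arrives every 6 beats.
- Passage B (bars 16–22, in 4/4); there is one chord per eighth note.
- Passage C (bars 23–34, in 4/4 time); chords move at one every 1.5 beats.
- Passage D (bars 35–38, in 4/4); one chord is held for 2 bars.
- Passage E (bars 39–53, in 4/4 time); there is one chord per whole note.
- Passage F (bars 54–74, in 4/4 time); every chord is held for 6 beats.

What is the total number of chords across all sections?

129 chords

A: 15 bars × 4 beats = 60 beats; 6 beats/chord → 10 chords.
B: 7 bars × 4 beats = 28 beats; 0.5 beats/chord → 56 chords.
C: 12 bars × 4 beats = 48 beats; 1.5 beats/chord → 32 chords.
D: 4 bars × 4 beats = 16 beats; 8 beats/chord → 2 chords.
E: 15 bars × 4 beats = 60 beats; 4 beats/chord → 15 chords.
F: 21 bars × 4 beats = 84 beats; 6 beats/chord → 14 chords.
Total: 10 + 56 + 32 + 2 + 15 + 14 = 129.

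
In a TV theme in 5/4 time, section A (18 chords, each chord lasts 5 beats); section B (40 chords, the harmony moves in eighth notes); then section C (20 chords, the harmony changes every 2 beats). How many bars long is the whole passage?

A: 18 × 5 = 90 beats = 18 bars.
B: 40 × 0.5 = 20 beats = 4 bars.
C: 20 × 2 = 40 beats = 8 bars.
Total: 18 + 4 + 8 = 30 bars.

30 bars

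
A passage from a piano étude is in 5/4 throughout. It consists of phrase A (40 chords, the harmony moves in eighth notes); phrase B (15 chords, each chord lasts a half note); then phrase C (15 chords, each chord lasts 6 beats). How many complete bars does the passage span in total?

28 bars

A: 40 × 0.5 = 20 beats = 4 bars.
B: 15 × 2 = 30 beats = 6 bars.
C: 15 × 6 = 90 beats = 18 bars.
Total: 4 + 6 + 18 = 28 bars.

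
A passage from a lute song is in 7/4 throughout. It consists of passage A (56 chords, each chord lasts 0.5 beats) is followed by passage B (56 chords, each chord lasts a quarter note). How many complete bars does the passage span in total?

12 bars

A: 56 × 0.5 = 28 beats = 4 bars.
B: 56 × 1 = 56 beats = 8 bars.
Total: 4 + 8 = 12 bars.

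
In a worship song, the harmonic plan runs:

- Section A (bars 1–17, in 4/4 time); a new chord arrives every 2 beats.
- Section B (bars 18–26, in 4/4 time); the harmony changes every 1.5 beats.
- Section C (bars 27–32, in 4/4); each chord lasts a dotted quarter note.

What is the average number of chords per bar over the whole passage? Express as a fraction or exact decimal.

37/16 chords per bar

A: 17 × 4 = 68 beats ÷ 2 = 34 chords.
B: 9 × 4 = 36 beats ÷ 1.5 = 24 chords.
C: 6 × 4 = 24 beats ÷ 1.5 = 16 chords.
Overall: 74 chords over 32 bars → 74/32 = 37/16 chords per bar.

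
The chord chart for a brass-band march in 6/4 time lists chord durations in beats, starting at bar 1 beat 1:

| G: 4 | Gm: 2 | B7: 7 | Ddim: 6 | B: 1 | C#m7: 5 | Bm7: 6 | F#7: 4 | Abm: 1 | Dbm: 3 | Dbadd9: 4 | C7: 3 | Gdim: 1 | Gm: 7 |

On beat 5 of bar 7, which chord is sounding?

Dbadd9

Beat 5 of bar 7 is beat (7−1)×6 + 5 = 41 overall.
Running totals: G ends at 4, Gm ends at 6, B7 ends at 13, Ddim ends at 19, B ends at 20, C#m7 ends at 25, Bm7 ends at 31, F#7 ends at 35, Abm ends at 36, Dbm ends at 39, Dbadd9 ends at 43.
Beat 41 falls within Dbadd9.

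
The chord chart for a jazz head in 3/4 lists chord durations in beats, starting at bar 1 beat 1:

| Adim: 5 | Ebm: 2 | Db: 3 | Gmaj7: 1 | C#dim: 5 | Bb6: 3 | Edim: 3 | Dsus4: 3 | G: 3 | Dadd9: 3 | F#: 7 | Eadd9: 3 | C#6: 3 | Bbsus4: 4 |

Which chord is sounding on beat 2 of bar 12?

Beat 2 of bar 12 is beat (12−1)×3 + 2 = 35 overall.
Running totals: Adim ends at 5, Ebm ends at 7, Db ends at 10, Gmaj7 ends at 11, C#dim ends at 16, Bb6 ends at 19, Edim ends at 22, Dsus4 ends at 25, G ends at 28, Dadd9 ends at 31, F# ends at 38.
Beat 35 falls within F#.

F#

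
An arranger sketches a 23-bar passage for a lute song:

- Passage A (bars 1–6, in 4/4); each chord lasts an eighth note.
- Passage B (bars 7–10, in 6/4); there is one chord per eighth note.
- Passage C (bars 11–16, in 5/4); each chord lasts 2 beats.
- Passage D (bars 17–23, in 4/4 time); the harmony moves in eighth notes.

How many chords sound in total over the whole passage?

167 chords

A: 6 bars × 4 beats = 24 beats; 0.5 beats/chord → 48 chords.
B: 4 bars × 6 beats = 24 beats; 0.5 beats/chord → 48 chords.
C: 6 bars × 5 beats = 30 beats; 2 beats/chord → 15 chords.
D: 7 bars × 4 beats = 28 beats; 0.5 beats/chord → 56 chords.
Total: 48 + 48 + 15 + 56 = 167.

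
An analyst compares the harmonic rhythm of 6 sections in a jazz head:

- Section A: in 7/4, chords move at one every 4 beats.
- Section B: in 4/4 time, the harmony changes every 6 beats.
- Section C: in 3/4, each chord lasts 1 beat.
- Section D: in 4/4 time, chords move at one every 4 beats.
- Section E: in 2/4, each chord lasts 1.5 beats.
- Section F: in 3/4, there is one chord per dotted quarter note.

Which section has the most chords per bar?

A: each chord is 4 beats in 7/4, so 1.75 per bar.
B: each chord is 6 beats in 4/4, so 2/3 per bar.
C: each chord is 1 beat in 3/4, so 3 per bar.
D: each chord is 4 beats in 4/4, so 1 per bar.
E: each chord is 1.5 beats in 2/4, so 4/3 per bar.
F: each chord is 1.5 beats in 3/4, so 2 per bar.
Fastest is C at 3 chords/bar.

Section C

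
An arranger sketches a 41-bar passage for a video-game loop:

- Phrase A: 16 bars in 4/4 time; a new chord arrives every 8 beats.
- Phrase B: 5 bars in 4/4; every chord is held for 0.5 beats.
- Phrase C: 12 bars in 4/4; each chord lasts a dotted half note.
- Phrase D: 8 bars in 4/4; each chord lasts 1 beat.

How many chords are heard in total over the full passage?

96 chords

A: 16·4 = 64 beats, 64/8 = 8 chords.
B: 5·4 = 20 beats, 20/0.5 = 40 chords.
C: 12·4 = 48 beats, 48/3 = 16 chords.
D: 8·4 = 32 beats, 32/1 = 32 chords.
Total: 8 + 40 + 16 + 32 = 96.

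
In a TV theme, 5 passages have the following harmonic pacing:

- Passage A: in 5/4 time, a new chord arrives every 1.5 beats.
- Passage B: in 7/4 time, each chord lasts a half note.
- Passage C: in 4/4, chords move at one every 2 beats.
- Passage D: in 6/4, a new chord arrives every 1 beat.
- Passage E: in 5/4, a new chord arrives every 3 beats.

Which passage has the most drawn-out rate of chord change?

Passage E

A: 5 beats/bar ÷ 1.5 beats/chord = 10/3 chords/bar.
B: 7 beats/bar ÷ 2 beats/chord = 3.5 chords/bar.
C: 4 beats/bar ÷ 2 beats/chord = 2 chords/bar.
D: 6 beats/bar ÷ 1 beat/chord = 6 chords/bar.
E: 5 beats/bar ÷ 3 beats/chord = 5/3 chords/bar.
Slowest is E at 5/3 chords/bar.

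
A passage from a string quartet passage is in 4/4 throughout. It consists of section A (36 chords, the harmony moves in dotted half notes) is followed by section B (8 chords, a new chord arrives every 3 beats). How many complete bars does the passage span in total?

33 bars

A: 36 × 3 = 108 beats = 27 bars.
B: 8 × 3 = 24 beats = 6 bars.
Total: 27 + 6 = 33 bars.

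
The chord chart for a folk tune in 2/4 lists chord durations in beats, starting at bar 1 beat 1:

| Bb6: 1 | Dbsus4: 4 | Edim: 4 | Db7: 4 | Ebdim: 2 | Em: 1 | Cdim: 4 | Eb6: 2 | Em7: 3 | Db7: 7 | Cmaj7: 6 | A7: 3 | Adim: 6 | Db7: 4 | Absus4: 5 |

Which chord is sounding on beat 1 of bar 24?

Beat 1 of bar 24 is beat (24−1)×2 + 1 = 47 overall.
Running totals: Bb6 ends at 1, Dbsus4 ends at 5, Edim ends at 9, Db7 ends at 13, Ebdim ends at 15, Em ends at 16, Cdim ends at 20, Eb6 ends at 22, Em7 ends at 25, Db7 ends at 32, Cmaj7 ends at 38, A7 ends at 41, Adim ends at 47.
Beat 47 falls within Adim.

Adim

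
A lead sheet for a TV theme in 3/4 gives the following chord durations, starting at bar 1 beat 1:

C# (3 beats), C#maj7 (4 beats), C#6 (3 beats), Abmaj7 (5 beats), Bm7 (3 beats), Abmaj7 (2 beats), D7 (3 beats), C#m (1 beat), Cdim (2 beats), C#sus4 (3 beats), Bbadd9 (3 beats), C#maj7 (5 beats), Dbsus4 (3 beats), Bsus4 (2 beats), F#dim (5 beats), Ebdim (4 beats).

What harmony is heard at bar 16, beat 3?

Ebdim

Beat 3 of bar 16 is beat (16−1)×3 + 3 = 48 overall.
Running totals: C# ends at 3, C#maj7 ends at 7, C#6 ends at 10, Abmaj7 ends at 15, Bm7 ends at 18, Abmaj7 ends at 20, D7 ends at 23, C#m ends at 24, Cdim ends at 26, C#sus4 ends at 29, Bbadd9 ends at 32, C#maj7 ends at 37, Dbsus4 ends at 40, Bsus4 ends at 42, F#dim ends at 47, Ebdim ends at 51.
Beat 48 falls within Ebdim.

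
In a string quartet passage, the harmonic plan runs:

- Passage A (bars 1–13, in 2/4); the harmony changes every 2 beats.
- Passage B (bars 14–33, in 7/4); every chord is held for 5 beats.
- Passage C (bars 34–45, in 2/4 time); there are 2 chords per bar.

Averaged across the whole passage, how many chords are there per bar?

13/9 chords per bar

A: 13 bars of 2 beats is 26 beats; at 2 beats each that's 13 chords.
B: 20 bars of 7 beats is 140 beats; at 5 beats each that's 28 chords.
C: 12 bars of 2 beats is 24 beats; at 1 beat each that's 24 chords.
Overall: 65 chords over 45 bars → 65/45 = 13/9 chords per bar.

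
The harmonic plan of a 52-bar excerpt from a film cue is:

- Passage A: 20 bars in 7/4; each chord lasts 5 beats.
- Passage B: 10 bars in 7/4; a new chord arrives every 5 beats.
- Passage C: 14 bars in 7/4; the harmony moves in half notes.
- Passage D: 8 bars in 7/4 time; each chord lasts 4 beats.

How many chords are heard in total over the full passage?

A: 20 bars × 7 beats = 140 beats; 5 beats/chord → 28 chords.
B: 10 bars × 7 beats = 70 beats; 5 beats/chord → 14 chords.
C: 14 bars × 7 beats = 98 beats; 2 beats/chord → 49 chords.
D: 8 bars × 7 beats = 56 beats; 4 beats/chord → 14 chords.
Total: 28 + 14 + 49 + 14 = 105.

105 chords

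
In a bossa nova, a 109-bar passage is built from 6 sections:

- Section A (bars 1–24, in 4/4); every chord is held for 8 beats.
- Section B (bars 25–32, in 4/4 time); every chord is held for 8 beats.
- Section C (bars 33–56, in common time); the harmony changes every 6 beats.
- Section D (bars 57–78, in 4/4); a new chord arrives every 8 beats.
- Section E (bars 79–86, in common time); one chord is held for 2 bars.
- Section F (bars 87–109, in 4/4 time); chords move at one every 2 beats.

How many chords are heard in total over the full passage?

A has 96 beats and chords last 8 each, so 12 chords.
B has 32 beats and chords last 8 each, so 4 chords.
C has 96 beats and chords last 6 each, so 16 chords.
D has 88 beats and chords last 8 each, so 11 chords.
E has 32 beats and chords last 8 each, so 4 chords.
F has 92 beats and chords last 2 each, so 46 chords.
Total: 12 + 4 + 16 + 11 + 4 + 46 = 93.

93 chords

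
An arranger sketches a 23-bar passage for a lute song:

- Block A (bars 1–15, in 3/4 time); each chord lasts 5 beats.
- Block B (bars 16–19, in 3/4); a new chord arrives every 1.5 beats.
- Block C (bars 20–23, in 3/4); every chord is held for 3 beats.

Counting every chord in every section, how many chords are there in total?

A: 15·3 = 45 beats, 45/5 = 9 chords.
B: 4·3 = 12 beats, 12/1.5 = 8 chords.
C: 4·3 = 12 beats, 12/3 = 4 chords.
Total: 9 + 8 + 4 = 21.

21 chords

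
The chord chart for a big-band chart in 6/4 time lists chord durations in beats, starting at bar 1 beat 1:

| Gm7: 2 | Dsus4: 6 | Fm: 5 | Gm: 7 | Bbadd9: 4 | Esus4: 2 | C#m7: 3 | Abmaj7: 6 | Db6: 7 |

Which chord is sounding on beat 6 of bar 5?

Abmaj7

Beat 6 of bar 5 is beat (5−1)×6 + 6 = 30 overall.
Running totals: Gm7 ends at 2, Dsus4 ends at 8, Fm ends at 13, Gm ends at 20, Bbadd9 ends at 24, Esus4 ends at 26, C#m7 ends at 29, Abmaj7 ends at 35.
Beat 30 falls within Abmaj7.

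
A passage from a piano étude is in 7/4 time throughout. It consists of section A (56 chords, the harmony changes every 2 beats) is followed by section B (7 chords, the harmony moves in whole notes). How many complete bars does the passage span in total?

20 bars

A: 56 × 2 = 112 beats = 16 bars.
B: 7 × 4 = 28 beats = 4 bars.
Total: 16 + 4 = 20 bars.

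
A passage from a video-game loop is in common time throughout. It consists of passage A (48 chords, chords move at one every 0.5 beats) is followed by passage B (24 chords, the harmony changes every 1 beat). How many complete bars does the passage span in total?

12 bars

A: 48 × 0.5 = 24 beats = 6 bars.
B: 24 × 1 = 24 beats = 6 bars.
Total: 6 + 6 = 12 bars.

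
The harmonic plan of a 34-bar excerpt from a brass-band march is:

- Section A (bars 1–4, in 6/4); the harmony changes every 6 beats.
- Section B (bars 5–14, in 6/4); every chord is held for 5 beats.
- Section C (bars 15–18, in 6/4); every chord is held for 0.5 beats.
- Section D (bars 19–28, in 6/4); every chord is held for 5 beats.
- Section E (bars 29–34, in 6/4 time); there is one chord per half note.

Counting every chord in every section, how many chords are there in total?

94 chords

A has 24 beats and chords last 6 each, so 4 chords.
B has 60 beats and chords last 5 each, so 12 chords.
C has 24 beats and chords last 0.5 each, so 48 chords.
D has 60 beats and chords last 5 each, so 12 chords.
E has 36 beats and chords last 2 each, so 18 chords.
Total: 4 + 12 + 48 + 12 + 18 = 94.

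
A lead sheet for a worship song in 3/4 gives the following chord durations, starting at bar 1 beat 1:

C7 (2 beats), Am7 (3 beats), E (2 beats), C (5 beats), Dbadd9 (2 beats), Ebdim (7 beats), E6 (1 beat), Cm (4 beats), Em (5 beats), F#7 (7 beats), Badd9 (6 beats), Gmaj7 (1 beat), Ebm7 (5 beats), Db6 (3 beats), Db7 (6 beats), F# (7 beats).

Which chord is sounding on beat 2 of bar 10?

Beat 2 of bar 10 is beat (10−1)×3 + 2 = 29 overall.
Running totals: C7 ends at 2, Am7 ends at 5, E ends at 7, C ends at 12, Dbadd9 ends at 14, Ebdim ends at 21, E6 ends at 22, Cm ends at 26, Em ends at 31.
Beat 29 falls within Em.

Em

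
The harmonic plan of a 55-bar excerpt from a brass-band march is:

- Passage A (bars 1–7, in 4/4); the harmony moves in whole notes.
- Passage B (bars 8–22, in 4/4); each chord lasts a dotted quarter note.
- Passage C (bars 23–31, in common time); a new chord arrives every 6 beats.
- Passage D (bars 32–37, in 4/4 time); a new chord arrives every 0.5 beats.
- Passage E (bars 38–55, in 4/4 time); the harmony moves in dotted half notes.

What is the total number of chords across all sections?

125 chords

A: 7·4 = 28 beats, 28/4 = 7 chords.
B: 15·4 = 60 beats, 60/1.5 = 40 chords.
C: 9·4 = 36 beats, 36/6 = 6 chords.
D: 6·4 = 24 beats, 24/0.5 = 48 chords.
E: 18·4 = 72 beats, 72/3 = 24 chords.
Total: 7 + 40 + 6 + 48 + 24 = 125.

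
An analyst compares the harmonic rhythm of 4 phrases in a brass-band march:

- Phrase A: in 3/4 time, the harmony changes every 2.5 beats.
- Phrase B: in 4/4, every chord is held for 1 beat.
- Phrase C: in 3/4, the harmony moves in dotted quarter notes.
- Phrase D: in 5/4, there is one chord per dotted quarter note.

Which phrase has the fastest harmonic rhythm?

Phrase B

A: each chord is 2.5 beats in 3/4, so 1.2 per bar.
B: each chord is 1 beat in 4/4, so 4 per bar.
C: each chord is 1.5 beats in 3/4, so 2 per bar.
D: each chord is 1.5 beats in 5/4, so 10/3 per bar.
Fastest is B at 4 chords/bar.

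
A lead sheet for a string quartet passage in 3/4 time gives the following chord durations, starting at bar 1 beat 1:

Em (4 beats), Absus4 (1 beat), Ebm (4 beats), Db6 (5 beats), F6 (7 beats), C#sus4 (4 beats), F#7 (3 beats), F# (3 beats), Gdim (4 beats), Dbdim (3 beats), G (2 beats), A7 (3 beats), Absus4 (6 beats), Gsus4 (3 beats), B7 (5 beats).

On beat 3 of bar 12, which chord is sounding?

Dbdim

Beat 3 of bar 12 is beat (12−1)×3 + 3 = 36 overall.
Running totals: Em ends at 4, Absus4 ends at 5, Ebm ends at 9, Db6 ends at 14, F6 ends at 21, C#sus4 ends at 25, F#7 ends at 28, F# ends at 31, Gdim ends at 35, Dbdim ends at 38.
Beat 36 falls within Dbdim.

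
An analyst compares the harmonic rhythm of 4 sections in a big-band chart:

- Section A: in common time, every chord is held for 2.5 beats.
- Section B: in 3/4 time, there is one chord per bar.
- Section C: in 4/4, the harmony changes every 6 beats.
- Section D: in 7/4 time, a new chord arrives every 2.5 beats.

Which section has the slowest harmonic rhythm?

Section C

A: 4 beats/bar ÷ 2.5 beats/chord = 1.6 chords/bar.
B: 3 beats/bar ÷ 3 beats/chord = 1 chord/bar.
C: 4 beats/bar ÷ 6 beats/chord = 2/3 chords/bar.
D: 7 beats/bar ÷ 2.5 beats/chord = 2.8 chords/bar.
Slowest is C at 2/3 chords/bar.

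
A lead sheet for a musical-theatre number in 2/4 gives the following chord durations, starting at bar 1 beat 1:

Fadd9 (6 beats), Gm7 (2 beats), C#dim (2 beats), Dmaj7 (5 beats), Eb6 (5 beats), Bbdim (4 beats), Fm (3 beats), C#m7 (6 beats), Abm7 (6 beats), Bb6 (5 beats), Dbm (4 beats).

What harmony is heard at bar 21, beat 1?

Bb6

Beat 1 of bar 21 is beat (21−1)×2 + 1 = 41 overall.
Running totals: Fadd9 ends at 6, Gm7 ends at 8, C#dim ends at 10, Dmaj7 ends at 15, Eb6 ends at 20, Bbdim ends at 24, Fm ends at 27, C#m7 ends at 33, Abm7 ends at 39, Bb6 ends at 44.
Beat 41 falls within Bb6.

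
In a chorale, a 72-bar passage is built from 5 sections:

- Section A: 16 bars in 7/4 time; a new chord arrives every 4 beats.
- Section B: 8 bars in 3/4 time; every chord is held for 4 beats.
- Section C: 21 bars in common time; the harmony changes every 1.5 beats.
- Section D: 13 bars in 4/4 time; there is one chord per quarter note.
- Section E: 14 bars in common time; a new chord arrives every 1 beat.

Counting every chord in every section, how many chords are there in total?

A: 16·7 = 112 beats, 112/4 = 28 chords.
B: 8·3 = 24 beats, 24/4 = 6 chords.
C: 21·4 = 84 beats, 84/1.5 = 56 chords.
D: 13·4 = 52 beats, 52/1 = 52 chords.
E: 14·4 = 56 beats, 56/1 = 56 chords.
Total: 28 + 6 + 56 + 52 + 56 = 198.

198 chords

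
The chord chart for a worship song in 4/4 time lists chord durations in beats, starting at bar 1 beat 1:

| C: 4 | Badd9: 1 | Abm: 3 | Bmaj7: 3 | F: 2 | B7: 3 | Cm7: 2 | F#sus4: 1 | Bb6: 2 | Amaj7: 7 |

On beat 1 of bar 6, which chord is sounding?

Bb6

Beat 1 of bar 6 is beat (6−1)×4 + 1 = 21 overall.
Running totals: C ends at 4, Badd9 ends at 5, Abm ends at 8, Bmaj7 ends at 11, F ends at 13, B7 ends at 16, Cm7 ends at 18, F#sus4 ends at 19, Bb6 ends at 21.
Beat 21 falls within Bb6.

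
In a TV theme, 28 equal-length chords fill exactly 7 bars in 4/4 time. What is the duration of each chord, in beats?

1 beat

7 bars × 4 beats/bar = 28 beats total.
28 beats ÷ 28 chords = 1 beats per chord.
(That is a quarter note.)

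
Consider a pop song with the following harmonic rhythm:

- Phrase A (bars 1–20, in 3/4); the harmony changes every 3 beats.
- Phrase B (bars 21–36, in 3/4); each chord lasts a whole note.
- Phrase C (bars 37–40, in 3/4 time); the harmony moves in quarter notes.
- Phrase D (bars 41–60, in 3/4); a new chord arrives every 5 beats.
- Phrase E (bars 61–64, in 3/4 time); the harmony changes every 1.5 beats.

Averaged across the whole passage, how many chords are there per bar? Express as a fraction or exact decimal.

A: 20 × 3 = 60 beats ÷ 3 = 20 chords.
B: 16 × 3 = 48 beats ÷ 4 = 12 chords.
C: 4 × 3 = 12 beats ÷ 1 = 12 chords.
D: 20 × 3 = 60 beats ÷ 5 = 12 chords.
E: 4 × 3 = 12 beats ÷ 1.5 = 8 chords.
Overall: 64 chords over 64 bars → 64/64 = 1 chords per bar.

1 chords per bar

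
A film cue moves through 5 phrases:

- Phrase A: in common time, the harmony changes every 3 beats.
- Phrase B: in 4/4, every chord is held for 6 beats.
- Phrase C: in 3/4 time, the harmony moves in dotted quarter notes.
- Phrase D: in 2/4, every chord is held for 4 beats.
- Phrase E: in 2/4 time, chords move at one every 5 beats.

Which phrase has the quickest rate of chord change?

A: 4 beats/bar ÷ 3 beats/chord = 4/3 chords/bar.
B: 4 beats/bar ÷ 6 beats/chord = 2/3 chords/bar.
C: 3 beats/bar ÷ 1.5 beats/chord = 2 chords/bar.
D: 2 beats/bar ÷ 4 beats/chord = 0.5 chords/bar.
E: 2 beats/bar ÷ 5 beats/chord = 0.4 chords/bar.
Fastest is C at 2 chords/bar.

Phrase C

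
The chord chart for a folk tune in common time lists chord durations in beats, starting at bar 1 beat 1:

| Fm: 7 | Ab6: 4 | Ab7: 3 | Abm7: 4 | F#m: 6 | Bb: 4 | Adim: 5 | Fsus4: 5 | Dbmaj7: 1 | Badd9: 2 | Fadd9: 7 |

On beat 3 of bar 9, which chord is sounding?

Beat 3 of bar 9 is beat (9−1)×4 + 3 = 35 overall.
Running totals: Fm ends at 7, Ab6 ends at 11, Ab7 ends at 14, Abm7 ends at 18, F#m ends at 24, Bb ends at 28, Adim ends at 33, Fsus4 ends at 38.
Beat 35 falls within Fsus4.

Fsus4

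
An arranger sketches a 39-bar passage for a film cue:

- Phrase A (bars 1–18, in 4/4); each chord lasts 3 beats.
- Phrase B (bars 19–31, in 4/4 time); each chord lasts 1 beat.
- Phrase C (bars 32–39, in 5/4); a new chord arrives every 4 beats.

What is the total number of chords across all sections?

86 chords

A: 18 bars × 4 beats = 72 beats; 3 beats/chord → 24 chords.
B: 13 bars × 4 beats = 52 beats; 1 beat/chord → 52 chords.
C: 8 bars × 5 beats = 40 beats; 4 beats/chord → 10 chords.
Total: 24 + 52 + 10 = 86.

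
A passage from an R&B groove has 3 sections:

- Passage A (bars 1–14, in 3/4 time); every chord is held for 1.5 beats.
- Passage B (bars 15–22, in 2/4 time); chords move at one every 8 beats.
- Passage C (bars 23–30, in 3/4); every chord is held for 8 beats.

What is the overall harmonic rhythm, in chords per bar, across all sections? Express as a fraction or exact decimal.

1.1 chords per bar

A: 14 bars of 3 beats is 42 beats; at 1.5 beats each that's 28 chords.
B: 8 bars of 2 beats is 16 beats; at 8 beats each that's 2 chords.
C: 8 bars of 3 beats is 24 beats; at 8 beats each that's 3 chords.
Overall: 33 chords over 30 bars → 33/30 = 1.1 chords per bar.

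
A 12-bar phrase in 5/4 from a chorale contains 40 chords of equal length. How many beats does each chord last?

12 bars × 5 beats/bar = 60 beats total.
60 beats ÷ 40 chords = 1.5 beats per chord.
(That is a dotted quarter note.)

1.5 beats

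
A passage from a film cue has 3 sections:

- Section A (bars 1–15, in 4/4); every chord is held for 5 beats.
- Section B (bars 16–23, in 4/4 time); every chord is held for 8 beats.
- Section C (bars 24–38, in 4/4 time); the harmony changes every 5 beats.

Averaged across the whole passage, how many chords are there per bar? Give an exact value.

A: 15 × 4 = 60 beats ÷ 5 = 12 chords.
B: 8 × 4 = 32 beats ÷ 8 = 4 chords.
C: 15 × 4 = 60 beats ÷ 5 = 12 chords.
Overall: 28 chords over 38 bars → 28/38 = 14/19 chords per bar.

14/19 chords per bar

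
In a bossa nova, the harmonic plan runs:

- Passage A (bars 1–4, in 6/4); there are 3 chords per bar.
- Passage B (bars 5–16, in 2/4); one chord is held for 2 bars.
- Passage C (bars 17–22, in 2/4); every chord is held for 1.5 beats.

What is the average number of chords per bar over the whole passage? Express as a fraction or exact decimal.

13/11 chords per bar

A: 4 × 6 = 24 beats ÷ 2 = 12 chords.
B: 12 × 2 = 24 beats ÷ 4 = 6 chords.
C: 6 × 2 = 12 beats ÷ 1.5 = 8 chords.
Overall: 26 chords over 22 bars → 26/22 = 13/11 chords per bar.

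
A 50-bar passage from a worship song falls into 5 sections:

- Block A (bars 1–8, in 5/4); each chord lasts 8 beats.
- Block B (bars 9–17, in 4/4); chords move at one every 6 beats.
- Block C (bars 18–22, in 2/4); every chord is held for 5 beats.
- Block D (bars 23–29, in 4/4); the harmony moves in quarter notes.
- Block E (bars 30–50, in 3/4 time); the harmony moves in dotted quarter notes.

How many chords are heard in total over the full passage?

83 chords

A has 40 beats and chords last 8 each, so 5 chords.
B has 36 beats and chords last 6 each, so 6 chords.
C has 10 beats and chords last 5 each, so 2 chords.
D has 28 beats and chords last 1 each, so 28 chords.
E has 63 beats and chords last 1.5 each, so 42 chords.
Total: 5 + 6 + 2 + 28 + 42 = 83.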